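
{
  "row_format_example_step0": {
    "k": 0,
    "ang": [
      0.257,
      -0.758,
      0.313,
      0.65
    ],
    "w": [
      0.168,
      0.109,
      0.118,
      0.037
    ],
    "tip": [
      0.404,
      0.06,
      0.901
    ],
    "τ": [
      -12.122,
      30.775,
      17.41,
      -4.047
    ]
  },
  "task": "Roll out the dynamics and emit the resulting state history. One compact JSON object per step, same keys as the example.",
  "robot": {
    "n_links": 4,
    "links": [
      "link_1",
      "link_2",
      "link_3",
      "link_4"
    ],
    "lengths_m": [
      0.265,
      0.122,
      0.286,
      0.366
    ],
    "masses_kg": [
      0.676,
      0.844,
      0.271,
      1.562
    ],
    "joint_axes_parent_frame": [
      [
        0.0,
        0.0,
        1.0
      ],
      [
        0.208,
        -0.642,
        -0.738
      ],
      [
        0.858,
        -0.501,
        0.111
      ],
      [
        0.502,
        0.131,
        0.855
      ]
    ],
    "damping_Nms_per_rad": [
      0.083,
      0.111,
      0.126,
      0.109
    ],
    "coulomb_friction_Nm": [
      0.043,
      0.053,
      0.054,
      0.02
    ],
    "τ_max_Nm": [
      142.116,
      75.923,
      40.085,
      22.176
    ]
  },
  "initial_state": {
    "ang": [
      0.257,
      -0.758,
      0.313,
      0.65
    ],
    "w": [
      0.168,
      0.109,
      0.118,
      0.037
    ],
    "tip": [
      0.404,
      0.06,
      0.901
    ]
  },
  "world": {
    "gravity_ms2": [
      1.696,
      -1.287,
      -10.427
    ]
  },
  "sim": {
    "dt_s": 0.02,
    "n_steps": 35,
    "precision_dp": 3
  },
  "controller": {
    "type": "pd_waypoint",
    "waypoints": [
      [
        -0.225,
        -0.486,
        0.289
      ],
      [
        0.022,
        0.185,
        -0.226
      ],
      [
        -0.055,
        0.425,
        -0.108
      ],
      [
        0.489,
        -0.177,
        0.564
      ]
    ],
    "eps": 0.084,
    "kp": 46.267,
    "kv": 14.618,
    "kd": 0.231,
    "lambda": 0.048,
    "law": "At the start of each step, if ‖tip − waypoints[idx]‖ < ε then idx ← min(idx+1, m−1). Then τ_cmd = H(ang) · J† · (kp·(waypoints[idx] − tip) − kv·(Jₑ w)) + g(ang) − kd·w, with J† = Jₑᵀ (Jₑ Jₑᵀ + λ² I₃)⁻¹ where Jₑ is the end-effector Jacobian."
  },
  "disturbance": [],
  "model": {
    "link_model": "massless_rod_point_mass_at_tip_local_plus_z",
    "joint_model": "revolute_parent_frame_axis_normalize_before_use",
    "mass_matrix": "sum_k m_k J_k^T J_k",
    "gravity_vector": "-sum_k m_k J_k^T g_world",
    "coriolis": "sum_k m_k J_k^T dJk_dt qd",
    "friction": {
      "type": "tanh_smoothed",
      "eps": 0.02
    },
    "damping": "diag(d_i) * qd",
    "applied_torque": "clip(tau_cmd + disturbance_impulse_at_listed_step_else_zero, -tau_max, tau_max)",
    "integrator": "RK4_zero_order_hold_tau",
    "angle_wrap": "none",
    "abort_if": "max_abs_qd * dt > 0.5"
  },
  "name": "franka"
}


{"k":1,"ang":[0.299,-0.731,0.328,0.694],"w":[4.165,2.453,1.565,3.827],"tip":[0.402,0.054,0.9],"\u03c4":[-9.117,23.32,10.771,-4.571]}
{"k":2,"ang":[0.37,-0.679,0.354,0.765],"w":[3.82,2.736,1.626,2.92],"tip":[0.396,0.04,0.9],"\u03c4":[-6.335,17.805,6.178,-3.827]}
{"k":3,"ang":[0.424,-0.619,0.371,0.839],"w":[2.958,3.206,1.054,3.332],"tip":[0.389,0.021,0.902],"\u03c4":[-4.211,13.34,3.193,-3.298]}
{"k":4,"ang":[0.477,-0.553,0.388,0.906],"w":[3.103,3.439,1.171,2.812],"tip":[0.38,-0.003,0.904],"\u03c4":[-2.971,10.136,0.9,-2.677]}
{"k":5,"ang":[0.512,-0.483,0.397,0.978],"w":[2.467,3.62,0.823,2.882],"tip":[0.369,-0.03,0.905],"\u03c4":[-1.782,7.138,-0.617,-2.071]}
{"k":6,"ang":[0.543,-0.411,0.405,1.046],"w":[2.232,3.697,0.741,2.71],"tip":[0.357,-0.059,0.906],"\u03c4":[-1.06,5.054,-1.871,-1.609]}
{"k":7,"ang":[0.565,-0.339,0.411,1.112],"w":[1.816,3.688,0.618,2.644],"tip":[0.343,-0.09,0.906],"\u03c4":[-0.468,3.279,-2.839,-1.196]}
{"k":8,"ang":[0.582,-0.269,0.418,1.174],"w":[1.407,3.596,0.563,2.6],"tip":[0.329,-0.122,0.905],"\u03c4":[-0.089,1.971,-3.696,-0.897]}
{"k":9,"ang":[0.597,-0.201,0.426,1.231],"w":[1.38,3.552,0.619,2.344],"tip":[0.314,-0.154,0.902],"\u03c4":[0.051,0.894,-4.415,-0.585]}
{"k":10,"ang":[0.605,-0.136,0.436,1.287],"w":[0.662,3.276,0.601,2.486],"tip":[0.297,-0.186,0.898],"\u03c4":[0.282,-0.007,-5.037,-0.385]}
{"k":11,"ang":[0.612,-0.074,0.449,1.337],"w":[0.826,3.207,0.721,2.065],"tip":[0.281,-0.217,0.892],"\u03c4":[0.18,-0.717,-5.603,-0.094]}
{"k":12,"ang":[0.612,-0.016,0.464,1.384],"w":[0.102,2.831,0.825,2.243],"tip":[0.263,-0.249,0.885],"\u03c4":[0.282,-1.338,-6.125,0.055]}
{"k":13,"ang":[0.611,0.038,0.481,1.428],"w":[0.323,2.776,0.927,1.82],"tip":[0.245,-0.279,0.876],"\u03c4":[0.105,-1.886,-6.535,0.338]}
{"k":14,"ang":[0.606,0.087,0.502,1.468],"w":[-0.205,2.42,1.099,1.92],"tip":[0.227,-0.308,0.866],"\u03c4":[0.131,-2.381,-6.963,0.494]}
{"k":15,"ang":[0.601,0.133,0.525,1.505],"w":[-0.044,2.366,1.165,1.603],"tip":[0.208,-0.336,0.854],"\u03c4":[-0.021,-2.862,-7.293,0.75]}
{"k":16,"ang":[0.594,0.177,0.551,1.538],"w":[-0.272,2.136,1.302,1.574],"tip":[0.189,-0.363,0.841],"\u03c4":[-0.056,-3.316,-7.652,0.933]}
{"k":17,"ang":[0.587,0.217,0.578,1.569],"w":[-0.271,2.018,1.371,1.385],"tip":[0.17,-0.389,0.827],"\u03c4":[-0.132,-3.756,-7.956,1.154]}
{"k":18,"ang":[0.578,0.254,0.607,1.596],"w":[-0.378,1.846,1.464,1.283],"tip":[0.151,-0.412,0.812],"\u03c4":[-0.164,-4.169,-8.259,1.349]}
{"k":19,"ang":[0.569,0.289,0.638,1.621],"w":[-0.406,1.725,1.517,1.145],"tip":[0.132,-0.435,0.796],"\u03c4":[-0.205,-4.56,-8.531,1.546]}
{"k":20,"ang":[0.559,0.321,0.669,1.644],"w":[-0.449,1.599,1.565,1.032],"tip":[0.112,-0.456,0.779],"\u03c4":[-0.232,-4.924,-8.79,1.73]}
{"k":21,"ang":[0.549,0.351,0.701,1.664],"w":[-0.472,1.492,1.594,0.921],"tip":[0.093,-0.475,0.761],"\u03c4":[-0.258,-5.26,-9.027,1.905]}
{"k":22,"ang":[0.538,0.38,0.734,1.682],"w":[-0.492,1.391,1.61,0.821],"tip":[0.075,-0.492,0.744],"\u03c4":[-0.283,-5.565,-9.244,2.069]}
{"k":23,"ang":[0.527,0.406,0.766,1.698],"w":[-0.507,1.3,1.614,0.73],"tip":[0.056,-0.508,0.725],"\u03c4":[-0.309,-5.836,-9.439,2.22]}
{"k":24,"ang":[0.516,0.431,0.799,1.712],"w":[-0.517,1.216,1.607,0.649],"tip":[0.038,-0.523,0.707],"\u03c4":[-0.338,-6.074,-9.611,2.359]}
{"k":25,"ang":[0.505,0.454,0.831,1.725],"w":[-0.525,1.138,1.592,0.577],"tip":[0.021,-0.535,0.688],"\u03c4":[-0.37,-6.278,-9.759,2.485]}
{"k":26,"ang":[0.494,0.475,0.863,1.736],"w":[-0.531,1.065,1.569,0.513],"tip":[0.004,-0.547,0.67],"\u03c4":[-0.406,-6.449,-9.883,2.599]}
{"k":27,"ang":[0.483,0.496,0.895,1.746],"w":[-0.535,0.997,1.54,0.458],"tip":[-0.012,-0.557,0.651],"\u03c4":[-0.446,-6.587,-9.985,2.701]}
{"k":28,"ang":[0.472,0.515,0.925,1.755],"w":[-0.537,0.932,1.507,0.411],"tip":[-0.028,-0.566,0.633],"\u03c4":[-0.49,-6.695,-10.063,2.791]}
{"k":29,"ang":[0.461,0.532,0.955,1.763],"w":[-0.539,0.871,1.47,0.371],"tip":[-0.043,-0.573,0.615],"\u03c4":[-0.538,-6.775,-10.121,2.871]}
{"k":30,"ang":[0.45,0.549,0.985,1.77],"w":[-0.539,0.814,1.43,0.338],"tip":[-0.057,-0.579,0.598],"\u03c4":[-0.59,-6.828,-10.159,2.94]}
{"k":31,"ang":[0.439,0.565,1.013,1.777],"w":[-0.539,0.759,1.388,0.309],"tip":[-0.07,-0.585,0.581],"\u03c4":[-0.645,-6.857,-10.179,2.999]}
{"k":32,"ang":[0.428,0.579,1.04,1.783],"w":[-0.537,0.706,1.345,0.286],"tip":[-0.083,-0.589,0.564],"\u03c4":[-0.703,-6.865,-10.182,3.051]}
{"k":33,"ang":[0.417,0.593,1.067,1.789],"w":[-0.536,0.656,1.301,0.268],"tip":[-0.095,-0.593,0.548],"\u03c4":[-0.763,-6.854,-10.171,3.094]}
{"k":34,"ang":[0.406,0.605,1.093,1.794],"w":[-0.533,0.607,1.257,0.253],"tip":[-0.106,-0.595,0.533],"\u03c4":[-0.824,-6.826,-10.148,3.13]}
{"k":35,"ang":[0.396,0.617,1.118,1.799],"w":[-0.53,0.561,1.214,0.241],"tip":[-0.117,-0.598,0.518]}


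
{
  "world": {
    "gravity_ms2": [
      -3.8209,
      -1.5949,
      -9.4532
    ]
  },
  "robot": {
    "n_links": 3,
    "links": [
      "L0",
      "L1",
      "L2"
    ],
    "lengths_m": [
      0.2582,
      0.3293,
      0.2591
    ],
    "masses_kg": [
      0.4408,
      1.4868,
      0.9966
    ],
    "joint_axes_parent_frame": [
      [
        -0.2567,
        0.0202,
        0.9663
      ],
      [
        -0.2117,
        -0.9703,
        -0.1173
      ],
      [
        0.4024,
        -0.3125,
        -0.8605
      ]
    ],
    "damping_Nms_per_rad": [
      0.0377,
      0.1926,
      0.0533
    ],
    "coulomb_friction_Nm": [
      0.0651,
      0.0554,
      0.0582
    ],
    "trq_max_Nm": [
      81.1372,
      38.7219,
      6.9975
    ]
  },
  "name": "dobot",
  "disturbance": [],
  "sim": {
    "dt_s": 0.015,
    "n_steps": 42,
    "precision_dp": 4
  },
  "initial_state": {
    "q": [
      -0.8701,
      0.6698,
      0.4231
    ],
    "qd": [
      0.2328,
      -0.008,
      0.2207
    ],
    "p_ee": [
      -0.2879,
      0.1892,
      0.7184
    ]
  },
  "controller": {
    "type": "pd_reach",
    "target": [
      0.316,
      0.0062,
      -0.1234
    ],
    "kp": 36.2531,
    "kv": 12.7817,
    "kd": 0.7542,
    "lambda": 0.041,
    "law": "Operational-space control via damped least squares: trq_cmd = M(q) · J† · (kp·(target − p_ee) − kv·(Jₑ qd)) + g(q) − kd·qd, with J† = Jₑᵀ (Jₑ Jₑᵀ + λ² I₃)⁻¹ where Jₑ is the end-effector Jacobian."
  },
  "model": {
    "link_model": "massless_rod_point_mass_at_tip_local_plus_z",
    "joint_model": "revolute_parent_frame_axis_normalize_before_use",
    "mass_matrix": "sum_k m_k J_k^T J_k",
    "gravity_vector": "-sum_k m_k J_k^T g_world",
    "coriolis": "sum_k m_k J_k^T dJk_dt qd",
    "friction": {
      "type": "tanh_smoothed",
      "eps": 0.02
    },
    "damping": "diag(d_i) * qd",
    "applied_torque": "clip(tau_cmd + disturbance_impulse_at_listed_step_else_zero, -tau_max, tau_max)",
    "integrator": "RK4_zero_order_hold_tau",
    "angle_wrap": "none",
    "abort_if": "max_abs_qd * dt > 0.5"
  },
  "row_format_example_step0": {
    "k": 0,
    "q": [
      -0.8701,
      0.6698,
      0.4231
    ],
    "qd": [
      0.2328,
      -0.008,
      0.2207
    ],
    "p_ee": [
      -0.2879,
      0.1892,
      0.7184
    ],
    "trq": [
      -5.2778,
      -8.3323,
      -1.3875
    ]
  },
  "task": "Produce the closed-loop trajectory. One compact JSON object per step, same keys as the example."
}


{"k":1,"q":[-0.8825,0.6665,0.4492],"qd":[-1.8198,-0.4293,3.143],"p_ee":[-0.2878,0.1897,0.7177],"trq":[-3.2888,-8.8846,-3.4556]}
{"k":2,"q":[-0.9037,0.6624,0.467],"qd":[-1.0786,-0.1242,-0.6202],"p_ee":[-0.2853,0.1904,0.7183],"trq":[-3.3353,-7.2153,-0.125]}
{"k":3,"q":[-0.9341,0.6564,0.49],"qd":[-2.9063,-0.6695,3.5228],"p_ee":[-0.2814,0.1911,0.7194],"trq":[-1.8821,-7.9526,-3.3459]}
{"k":4,"q":[-0.9668,0.6498,0.5063],"qd":[-1.5357,-0.2167,-1.1522],"p_ee":[-0.2766,0.1914,0.7213],"trq":[-2.5724,-5.9848,0.6585]}
{"k":5,"q":[-1.0046,0.6416,0.5287],"qd":[-3.4371,-0.8644,3.9487],"p_ee":[-0.2712,0.1915,0.7234],"trq":[-1.1853,-7.0379,-3.4141]}
{"k":6,"q":[-1.0427,0.6331,0.546],"qd":[-1.7208,-0.2905,-1.4311],"p_ee":[-0.2655,0.191,0.726],"trq":[-2.1962,-4.9112,1.151]}
{"k":7,"q":[-1.0837,0.6232,0.5684],"qd":[-3.6861,-1.0105,4.2323],"p_ee":[-0.2597,0.1902,0.7285],"trq":[-0.786,-6.1721,-3.4155]}
{"k":8,"q":[-1.1246,0.613,0.588],"qd":[-1.8485,-0.3718,-1.4127],"p_ee":[-0.2539,0.1888,0.7313],"trq":[-1.9238,-4.0175,1.3738]}
{"k":9,"q":[-1.167,0.6018,0.6108],"qd":[-3.7372,-1.1094,4.2718],"p_ee":[-0.2481,0.1869,0.7341],"trq":[-0.5516,-5.3041,-3.2259]}
{"k":10,"q":[-1.2094,0.59,0.6333],"qd":[-2.0022,-0.4812,-1.0665],"p_ee":[-0.2426,0.1846,0.7369],"trq":[-1.6476,-3.2845,1.3266]}
{"k":11,"q":[-1.2521,0.5776,0.657],"qd":[-3.6317,-1.1674,4.0545],"p_ee":[-0.2372,0.1818,0.7397],"trq":[-0.4323,-4.4043,-2.8138]}
{"k":12,"q":[-1.2952,0.5643,0.6828],"qd":[-2.1945,-0.6256,-0.4345],"p_ee":[-0.2322,0.1786,0.7424],"trq":[-1.341,-2.6736,1.0552]}
{"k":13,"q":[-1.3377,0.5505,0.7081],"qd":[-3.42,-1.1991,3.6655],"p_ee":[-0.2276,0.175,0.7451],"trq":[-0.3916,-3.4812,-2.238]}
{"k":14,"q":[-1.3808,0.5356,0.7373],"qd":[-2.3833,-0.7921,0.3196],"p_ee":[-0.2233,0.171,0.7475],"trq":[-1.0305,-2.1175,0.701]}
{"k":15,"q":[-1.4227,0.5205,0.7646],"qd":[-3.1722,-1.2259,3.2532],"p_ee":[-0.2195,0.1666,0.75],"trq":[-0.3835,-2.5629,-1.6165]}
{"k":16,"q":[-1.4652,0.504,0.7969],"qd":[-2.5422,-0.9741,1.1192],"p_ee":[-0.2161,0.162,0.7522],"trq":[-0.7434,-1.5681,0.3279]}
{"k":17,"q":[-1.5065,0.4872,0.8278],"qd":[-2.9427,-1.2701,2.9636],"p_ee":[-0.2133,0.1569,0.7543],"trq":[-0.3787,-1.6806,-1.0691]}
{"k":18,"q":[-1.5481,0.4691,0.8633],"qd":[-2.6296,-1.1508,1.8071],"p_ee":[-0.2108,0.1517,0.7561],"trq":[-0.521,-0.9635,0.0694]}
{"k":19,"q":[-1.5887,0.4504,0.8985],"qd":[-2.7706,-1.3431,2.8651],"p_ee":[-0.2089,0.1462,0.7578],"trq":[-0.3547,-0.8246,-0.6567]}
{"k":20,"q":[-1.6292,0.4305,0.9374],"qd":[-2.6532,-1.3121,2.3363],"p_ee":[-0.2074,0.1405,0.7593],"trq":[-0.3672,-0.2552,-0.0389]}
{"k":21,"q":[-1.6691,0.4099,0.977],"qd":[-2.6635,-1.4401,2.932],"p_ee":[-0.2064,0.1345,0.7605],"trq":[-0.3075,0.0626,-0.3692]}
{"k":22,"q":[-1.7087,0.3882,1.0193],"qd":[-2.6443,-1.4518,2.7164],"p_ee":[-0.2058,0.1284,0.7615],"trq":[-0.2561,0.6106,-0.0168]}
{"k":23,"q":[-1.7481,0.3657,1.0629],"qd":[-2.6007,-1.5422,3.082],"p_ee":[-0.2057,0.1221,0.7624],"trq":[-0.2347,1.079,-0.1568]}
{"k":24,"q":[-1.7871,0.3425,1.1082],"qd":[-2.6158,-1.5598,2.9664],"p_ee":[-0.2058,0.1156,0.763],"trq":[-0.1415,1.7078,0.0971]}
{"k":25,"q":[-1.8255,0.3186,1.1548],"qd":[-2.5181,-1.6219,3.2344],"p_ee":[-0.2064,0.1091,0.7633],"trq":[-0.1176,2.3395,0.022]}
{"k":26,"q":[-1.8631,0.2944,1.2022],"qd":[-2.5083,-1.6152,3.0876],"p_ee":[-0.2073,0.1026,0.7635],"trq":[0.0383,3.1228,0.2733]}
{"k":27,"q":[-1.899,0.2699,1.2505],"qd":[-2.2799,-1.6462,3.3401],"p_ee":[-0.2084,0.0961,0.7634],"trq":[0.0972,3.9382,0.1809]}
{"k":28,"q":[-1.9322,0.2457,1.2985],"qd":[-2.1712,-1.5842,3.0586],"p_ee":[-0.2099,0.0898,0.7631],"trq":[0.3673,4.8943,0.5031]}
{"k":29,"q":[-1.9611,0.222,1.3468],"qd":[-1.7082,-1.5754,3.3584],"p_ee":[-0.2116,0.0836,0.7625],"trq":[0.491,5.8457,0.3313]}
{"k":30,"q":[-1.9844,0.1994,1.3936],"qd":[-1.4243,-1.4325,2.8742],"p_ee":[-0.2135,0.0778,0.7617],"trq":[0.8646,6.8293,0.774]}
{"k":31,"q":[-2.0003,0.1784,1.4397],"qd":[-0.7251,-1.3758,3.2278],"p_ee":[-0.2153,0.0724,0.7608],"trq":[1.0064,7.6595,0.509]}
{"k":32,"q":[-2.0076,0.1593,1.4836],"qd":[-0.2699,-1.1657,2.6281],"p_ee":[-0.2171,0.0675,0.7598],"trq":[1.2998,8.2967,1.0009]}
{"k":33,"q":[-2.0064,0.1426,1.5255],"qd":[0.3809,-1.0637,2.911],"p_ee":[-0.2185,0.0632,0.7586],"trq":[1.4061,8.63,0.7392]}
{"k":34,"q":[-1.9971,0.1281,1.5659],"qd":[0.829,-0.8583,2.4786],"p_ee":[-0.2194,0.0594,0.7575],"trq":[1.5288,8.7129,1.0538]}
{"k":35,"q":[-1.9805,0.1162,1.6046],"qd":[1.367,-0.7394,2.6571],"p_ee":[-0.2198,0.0563,0.7563],"trq":[1.513,8.5818,0.8479]}
{"k":36,"q":[-1.9571,0.1063,1.6426],"qd":[1.7403,-0.5744,2.4239],"p_ee":[-0.2196,0.0538,0.7552],"trq":[1.5327,8.3003,0.9799]}
{"k":37,"q":[-1.9282,0.0985,1.6796],"qd":[2.1107,-0.4642,2.5034],"p_ee":[-0.2189,0.0519,0.7541],"trq":[1.5268,7.9237,0.8473]}
{"k":38,"q":[-1.8943,0.0924,1.7166],"qd":[2.4019,-0.347,2.4236],"p_ee":[-0.2176,0.0506,0.753],"trq":[1.5462,7.4845,0.8513]}
{"k":39,"q":[-1.8561,0.0879,1.7532],"qd":[2.6806,-0.2591,2.4555],"p_ee":[-0.2159,0.0499,0.7519],"trq":[1.5589,7.0009,0.7647]}
{"k":40,"q":[-1.814,0.0846,1.79],"qd":[2.9274,-0.1808,2.4482],"p_ee":[-0.2139,0.0497,0.7507],"trq":[1.5684,6.478,0.7174]}
{"k":41,"q":[-1.7684,0.0823,1.8269],"qd":[3.1562,-0.121,2.4711],"p_ee":[-0.2116,0.0501,0.7495],"trq":[1.5618,5.9208,0.6504]}
{"k":42,"q":[-1.7195,0.0808,1.8641],"qd":[3.357,-0.0749,2.4883],"p_ee":[-0.2093,0.0509,0.7483]}


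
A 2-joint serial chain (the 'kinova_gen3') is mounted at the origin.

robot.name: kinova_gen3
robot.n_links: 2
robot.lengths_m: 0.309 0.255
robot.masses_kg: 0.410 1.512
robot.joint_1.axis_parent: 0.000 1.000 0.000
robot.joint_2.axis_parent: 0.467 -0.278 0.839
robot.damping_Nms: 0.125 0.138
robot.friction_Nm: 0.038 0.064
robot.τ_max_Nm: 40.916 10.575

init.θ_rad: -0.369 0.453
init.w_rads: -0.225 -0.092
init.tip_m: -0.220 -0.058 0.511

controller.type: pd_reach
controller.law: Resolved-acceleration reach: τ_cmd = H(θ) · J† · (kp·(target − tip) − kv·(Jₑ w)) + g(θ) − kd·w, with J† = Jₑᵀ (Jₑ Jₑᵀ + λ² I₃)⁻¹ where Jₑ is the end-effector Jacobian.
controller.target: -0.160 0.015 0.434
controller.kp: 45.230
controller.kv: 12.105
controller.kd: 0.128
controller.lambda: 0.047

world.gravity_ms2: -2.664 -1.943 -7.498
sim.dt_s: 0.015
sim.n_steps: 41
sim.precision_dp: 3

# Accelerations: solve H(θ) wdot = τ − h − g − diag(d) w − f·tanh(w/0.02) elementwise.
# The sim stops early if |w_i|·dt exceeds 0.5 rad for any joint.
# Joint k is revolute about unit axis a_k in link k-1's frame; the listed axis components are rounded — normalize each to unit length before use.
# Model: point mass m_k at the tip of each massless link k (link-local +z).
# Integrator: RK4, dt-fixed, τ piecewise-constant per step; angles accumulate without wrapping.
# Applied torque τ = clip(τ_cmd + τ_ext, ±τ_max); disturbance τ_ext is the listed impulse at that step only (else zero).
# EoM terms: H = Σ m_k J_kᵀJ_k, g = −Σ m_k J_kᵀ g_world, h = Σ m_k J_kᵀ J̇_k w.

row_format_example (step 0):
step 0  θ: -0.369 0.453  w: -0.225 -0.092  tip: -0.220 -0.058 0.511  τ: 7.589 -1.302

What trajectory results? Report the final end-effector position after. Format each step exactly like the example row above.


step 1  θ: -0.372 0.450  w: -0.159 -0.240  tip: -0.222 -0.058 0.511  τ: 7.211 -1.223
step 2  θ: -0.374 0.446  w: -0.103 -0.343  tip: -0.223 -0.057 0.511  τ: 6.883 -1.165
step 3  θ: -0.375 0.440  w: -0.056 -0.415  tip: -0.223 -0.056 0.511  τ: 6.598 -1.123
step 4  θ: -0.376 0.434  w: -0.017 -0.464  tip: -0.223 -0.056 0.511  τ: 6.351 -1.091
step 5  θ: -0.376 0.427  w: 0.013 -0.497  tip: -0.223 -0.055 0.511  τ: 6.144 -1.067
step 6  θ: -0.375 0.419  w: 0.037 -0.519  tip: -0.223 -0.054 0.511  τ: 5.970 -1.049
step 7  θ: -0.375 0.411  w: 0.055 -0.532  tip: -0.223 -0.053 0.512  τ: 5.822 -1.036
step 8  θ: -0.374 0.403  w: 0.070 -0.539  tip: -0.222 -0.051 0.512  τ: 5.694 -1.025
step 9  θ: -0.372 0.395  w: 0.081 -0.541  tip: -0.221 -0.050 0.513  τ: 5.583 -1.017
step 10  θ: -0.371 0.387  w: 0.089 -0.540  tip: -0.221 -0.049 0.513  τ: 5.488 -1.011
step 11  θ: -0.370 0.379  w: 0.094 -0.536  tip: -0.220 -0.048 0.514  τ: 5.406 -1.006
step 12  θ: -0.368 0.371  w: 0.098 -0.531  tip: -0.219 -0.047 0.515  τ: 5.336 -1.002
step 13  θ: -0.367 0.363  w: 0.099 -0.525  tip: -0.218 -0.046 0.515  τ: 5.276 -0.998
step 14  θ: -0.365 0.355  w: 0.100 -0.518  tip: -0.217 -0.045 0.516  τ: 5.225 -0.996
step 15  θ: -0.364 0.347  w: 0.099 -0.510  tip: -0.216 -0.044 0.516  τ: 5.181 -0.994
step 16  θ: -0.362 0.340  w: 0.097 -0.502  tip: -0.215 -0.043 0.517  τ: 5.144 -0.992
step 17  θ: -0.361 0.332  w: 0.095 -0.494  tip: -0.214 -0.042 0.518  τ: 5.112 -0.991
step 18  θ: -0.360 0.325  w: 0.092 -0.486  tip: -0.213 -0.041 0.518  τ: 5.086 -0.990
step 19  θ: -0.358 0.318  w: 0.088 -0.477  tip: -0.213 -0.040 0.519  τ: 5.064 -0.989
step 20  θ: -0.357 0.311  w: 0.084 -0.469  tip: -0.212 -0.039 0.519  τ: 5.045 -0.988
step 21  θ: -0.356 0.304  w: 0.080 -0.460  tip: -0.211 -0.038 0.520  τ: 5.030 -0.988
step 22  θ: -0.355 0.297  w: 0.076 -0.452  tip: -0.210 -0.037 0.520  τ: 5.017 -0.987
step 23  θ: -0.353 0.290  w: 0.071 -0.444  tip: -0.209 -0.037 0.521  τ: 5.007 -0.987
step 24  θ: -0.352 0.283  w: 0.067 -0.435  tip: -0.209 -0.036 0.521  τ: 4.998 -0.987
step 25  θ: -0.351 0.277  w: 0.062 -0.427  tip: -0.208 -0.035 0.521  τ: 4.992 -0.986
step 26  θ: -0.351 0.271  w: 0.058 -0.419  tip: -0.207 -0.034 0.522  τ: 4.986 -0.986
step 27  θ: -0.350 0.264  w: 0.054 -0.412  tip: -0.207 -0.033 0.522  τ: 4.982 -0.986
step 28  θ: -0.349 0.258  w: 0.050 -0.404  tip: -0.206 -0.032 0.523  τ: 4.979 -0.986
step 29  θ: -0.348 0.252  w: 0.046 -0.396  tip: -0.205 -0.032 0.523  τ: 4.977 -0.986
step 30  θ: -0.348 0.246  w: 0.042 -0.389  tip: -0.205 -0.031 0.523  τ: 4.976 -0.986
step 31  θ: -0.347 0.241  w: 0.038 -0.382  tip: -0.204 -0.030 0.524  τ: 4.975 -0.986
step 32  θ: -0.346 0.235  w: 0.034 -0.375  tip: -0.204 -0.029 0.524  τ: 4.975 -0.986
step 33  θ: -0.346 0.229  w: 0.031 -0.368  tip: -0.203 -0.029 0.524  τ: 4.975 -0.986
step 34  θ: -0.346 0.224  w: 0.028 -0.361  tip: -0.203 -0.028 0.524  τ: 4.975 -0.986
step 35  θ: -0.345 0.219  w: 0.025 -0.354  tip: -0.202 -0.027 0.525  τ: 4.975 -0.986
step 36  θ: -0.345 0.213  w: 0.022 -0.347  tip: -0.202 -0.027 0.525  τ: 4.975 -0.986
step 37  θ: -0.344 0.208  w: 0.019 -0.340  tip: -0.202 -0.026 0.525  τ: 4.975 -0.986
step 38  θ: -0.344 0.203  w: 0.017 -0.334  tip: -0.201 -0.025 0.525  τ: 4.976 -0.986
step 39  θ: -0.344 0.198  w: 0.014 -0.328  tip: -0.201 -0.025 0.526  τ: 4.976 -0.986
step 40  θ: -0.344 0.193  w: 0.012 -0.321  tip: -0.201 -0.024 0.526  τ: 4.975 -0.986
step 41  θ: -0.344 0.189  w: 0.010 -0.315  tip: -0.200 -0.023 0.526
final tip position (m): -0.200 -0.023 0.526


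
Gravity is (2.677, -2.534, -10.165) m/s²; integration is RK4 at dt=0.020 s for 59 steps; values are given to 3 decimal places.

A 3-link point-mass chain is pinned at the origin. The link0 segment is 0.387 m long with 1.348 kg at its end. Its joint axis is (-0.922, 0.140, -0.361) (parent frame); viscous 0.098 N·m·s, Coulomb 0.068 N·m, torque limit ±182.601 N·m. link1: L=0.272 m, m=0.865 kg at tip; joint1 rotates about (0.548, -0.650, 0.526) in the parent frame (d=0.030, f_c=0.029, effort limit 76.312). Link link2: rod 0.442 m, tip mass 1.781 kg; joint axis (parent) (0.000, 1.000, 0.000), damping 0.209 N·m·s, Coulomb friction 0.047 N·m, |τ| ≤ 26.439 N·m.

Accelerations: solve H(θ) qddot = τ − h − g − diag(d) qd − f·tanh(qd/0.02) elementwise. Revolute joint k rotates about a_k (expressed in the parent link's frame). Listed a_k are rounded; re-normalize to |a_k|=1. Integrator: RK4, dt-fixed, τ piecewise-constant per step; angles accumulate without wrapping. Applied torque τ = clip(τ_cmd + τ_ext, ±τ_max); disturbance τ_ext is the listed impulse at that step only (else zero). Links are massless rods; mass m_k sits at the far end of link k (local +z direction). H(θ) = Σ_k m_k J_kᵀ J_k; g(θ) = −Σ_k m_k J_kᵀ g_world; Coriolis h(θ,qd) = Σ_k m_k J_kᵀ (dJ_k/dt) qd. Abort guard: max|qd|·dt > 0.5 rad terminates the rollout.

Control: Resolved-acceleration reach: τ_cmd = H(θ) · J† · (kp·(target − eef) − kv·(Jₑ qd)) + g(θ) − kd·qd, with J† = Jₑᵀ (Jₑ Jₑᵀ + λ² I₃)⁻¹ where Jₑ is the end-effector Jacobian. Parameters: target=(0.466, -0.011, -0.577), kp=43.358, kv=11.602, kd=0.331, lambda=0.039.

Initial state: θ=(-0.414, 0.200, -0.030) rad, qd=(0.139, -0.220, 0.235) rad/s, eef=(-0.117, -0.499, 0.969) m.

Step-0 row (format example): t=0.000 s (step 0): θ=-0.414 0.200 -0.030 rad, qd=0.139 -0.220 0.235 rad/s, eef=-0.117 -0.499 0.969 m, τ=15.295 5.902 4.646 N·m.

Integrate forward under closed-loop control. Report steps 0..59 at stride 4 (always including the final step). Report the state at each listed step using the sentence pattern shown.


t=0.080 s (step 4): θ=-0.108 1.204 0.732 rad, qd=4.553 19.018 11.727 rad/s, eef=-0.089 -0.457 0.901 m, τ=-19.698 6.625 1.715 N·m.
t=0.160 s (step 8): θ=-0.112 2.490 1.809 rad, qd=-7.861 7.513 17.665 rad/s, eef=-0.087 -0.374 0.693 m, τ=-59.690 -13.690 -3.052 N·m.
t=0.240 s (step 12): θ=-1.076 2.070 2.947 rad, qd=-11.443 -13.149 6.925 rad/s, eef=-0.016 -0.325 0.390 m, τ=34.241 0.732 1.548 N·m.
t=0.320 s (step 16): θ=-1.854 0.798 3.063 rad, qd=-8.020 -14.982 -1.682 rad/s, eef=0.106 -0.268 0.097 m, τ=19.545 5.758 -4.406 N·m.
t=0.400 s (step 20): θ=-2.480 0.064 2.955 rad, qd=-9.188 -2.301 -0.152 rad/s, eef=0.177 -0.157 -0.063 m, τ=-51.948 17.563 -4.487 N·m.
t=0.480 s (step 24): θ=-3.406 0.589 3.063 rad, qd=-12.227 13.676 1.481 rad/s, eef=0.223 -0.057 -0.152 m, τ=23.587 -5.761 -2.263 N·m.
t=0.560 s (step 28): θ=-4.082 1.502 2.989 rad, qd=-3.659 7.979 -2.676 rad/s, eef=0.332 0.133 -0.243 m, τ=49.202 -18.155 21.361 N·m.
t=0.640 s (step 32): θ=-4.122 1.891 2.777 rad, qd=1.430 2.404 -2.183 rad/s, eef=0.390 0.272 -0.291 m, τ=9.053 -7.858 14.375 N·m.
t=0.720 s (step 36): θ=-3.964 1.993 2.650 rad, qd=2.262 0.538 -1.120 rad/s, eef=0.420 0.269 -0.349 m, τ=-9.983 -0.648 4.826 N·m.
t=0.800 s (step 40): θ=-3.782 2.018 2.576 rad, qd=2.239 0.215 -0.827 rad/s, eef=0.440 0.211 -0.406 m, τ=-16.447 2.175 1.343 N·m.
t=0.880 s (step 44): θ=-3.614 2.037 2.511 rad, qd=1.932 0.280 -0.789 rad/s, eef=0.453 0.145 -0.451 m, τ=-17.418 2.995 0.654 N·m.
t=0.960 s (step 48): θ=-3.475 2.064 2.450 rad, qd=1.525 0.365 -0.728 rad/s, eef=0.461 0.091 -0.484 m, τ=-16.070 3.051 0.823 N·m.
t=1.040 s (step 52): θ=-3.369 2.095 2.396 rad, qd=1.136 0.394 -0.620 rad/s, eef=0.465 0.051 -0.508 m, τ=-14.041 2.881 1.165 N·m.
t=1.120 s (step 56): θ=-3.291 2.126 2.351 rad, qd=0.817 0.379 -0.500 rad/s, eef=0.466 0.024 -0.526 m, τ=-12.117 2.695 1.478 N·m.
t=1.180 s (step 59): θ=-3.248 2.148 2.324 rad, qd=0.631 0.350 -0.418 rad/s, eef=0.467 0.010 -0.535 m.


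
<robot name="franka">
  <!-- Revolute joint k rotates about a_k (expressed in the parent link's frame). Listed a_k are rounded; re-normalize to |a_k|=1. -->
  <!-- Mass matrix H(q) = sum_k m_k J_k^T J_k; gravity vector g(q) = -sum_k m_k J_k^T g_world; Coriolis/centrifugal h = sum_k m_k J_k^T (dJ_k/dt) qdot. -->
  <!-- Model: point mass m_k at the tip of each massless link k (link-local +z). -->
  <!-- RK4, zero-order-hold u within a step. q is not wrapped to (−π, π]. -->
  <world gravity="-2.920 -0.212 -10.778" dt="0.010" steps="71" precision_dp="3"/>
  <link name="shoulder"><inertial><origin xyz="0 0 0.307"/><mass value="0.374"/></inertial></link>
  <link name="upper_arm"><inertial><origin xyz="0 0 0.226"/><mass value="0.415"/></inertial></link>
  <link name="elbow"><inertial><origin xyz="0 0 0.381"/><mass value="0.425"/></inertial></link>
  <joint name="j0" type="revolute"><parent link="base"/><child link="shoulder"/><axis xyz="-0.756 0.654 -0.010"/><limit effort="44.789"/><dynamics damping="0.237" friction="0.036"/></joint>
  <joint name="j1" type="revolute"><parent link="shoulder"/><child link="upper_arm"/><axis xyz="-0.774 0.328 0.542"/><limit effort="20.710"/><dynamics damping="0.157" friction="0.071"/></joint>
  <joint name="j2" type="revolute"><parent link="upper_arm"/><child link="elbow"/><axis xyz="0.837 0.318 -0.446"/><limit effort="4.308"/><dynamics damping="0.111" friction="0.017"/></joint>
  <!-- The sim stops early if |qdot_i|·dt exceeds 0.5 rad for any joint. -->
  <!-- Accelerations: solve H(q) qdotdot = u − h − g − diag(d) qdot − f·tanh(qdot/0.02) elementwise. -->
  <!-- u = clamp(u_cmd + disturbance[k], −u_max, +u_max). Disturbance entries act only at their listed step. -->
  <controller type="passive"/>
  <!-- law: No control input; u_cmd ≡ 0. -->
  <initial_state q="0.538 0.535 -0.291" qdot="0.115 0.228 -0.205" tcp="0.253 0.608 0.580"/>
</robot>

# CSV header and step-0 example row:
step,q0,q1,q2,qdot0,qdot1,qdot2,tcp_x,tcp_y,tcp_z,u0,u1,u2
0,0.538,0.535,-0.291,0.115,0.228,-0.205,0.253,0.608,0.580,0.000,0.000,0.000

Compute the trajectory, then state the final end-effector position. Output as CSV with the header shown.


step,q0,q1,q2,qdot0,qdot1,qdot2,tcp_x,tcp_y,tcp_z,u0,u1,u2
1,0.539,0.538,-0.293,0.129,0.433,-0.182,0.253,0.610,0.578,0.000,0.000,0.000
2,0.541,0.544,-0.295,0.154,0.611,-0.182,0.252,0.612,0.575,0.000,0.000,0.000
3,0.542,0.550,-0.297,0.186,0.769,-0.198,0.251,0.615,0.571,0.000,0.000,0.000
4,0.544,0.559,-0.299,0.226,0.911,-0.226,0.250,0.618,0.567,0.000,0.000,0.000
5,0.547,0.569,-0.301,0.272,1.041,-0.261,0.249,0.622,0.561,0.000,0.000,0.000
6,0.550,0.580,-0.304,0.324,1.163,-0.301,0.248,0.627,0.555,0.000,0.000,0.000
7,0.553,0.592,-0.307,0.380,1.277,-0.343,0.247,0.631,0.548,0.000,0.000,0.000
8,0.557,0.605,-0.311,0.442,1.385,-0.386,0.245,0.637,0.540,0.000,0.000,0.000
9,0.562,0.620,-0.315,0.509,1.488,-0.429,0.244,0.642,0.531,0.000,0.000,0.000
10,0.568,0.635,-0.319,0.580,1.588,-0.470,0.242,0.648,0.522,0.000,0.000,0.000
11,0.574,0.651,-0.324,0.657,1.684,-0.509,0.240,0.655,0.511,0.000,0.000,0.000
12,0.581,0.669,-0.330,0.740,1.777,-0.546,0.238,0.662,0.500,0.000,0.000,0.000
13,0.589,0.687,-0.335,0.828,1.866,-0.579,0.235,0.669,0.487,0.000,0.000,0.000
14,0.597,0.706,-0.341,0.923,1.953,-0.608,0.232,0.676,0.474,0.000,0.000,0.000
15,0.607,0.726,-0.347,1.024,2.035,-0.634,0.229,0.683,0.460,0.000,0.000,0.000
16,0.618,0.747,-0.354,1.133,2.114,-0.654,0.226,0.691,0.444,0.000,0.000,0.000
17,0.630,0.768,-0.360,1.248,2.188,-0.669,0.223,0.699,0.428,0.000,0.000,0.000
18,0.643,0.790,-0.367,1.372,2.258,-0.679,0.219,0.706,0.411,0.000,0.000,0.000
19,0.657,0.813,-0.374,1.504,2.322,-0.683,0.216,0.714,0.393,0.000,0.000,0.000
20,0.673,0.837,-0.381,1.645,2.379,-0.681,0.212,0.722,0.373,0.000,0.000,0.000
21,0.690,0.861,-0.388,1.795,2.430,-0.673,0.207,0.729,0.353,0.000,0.000,0.000
22,0.709,0.885,-0.394,1.955,2.471,-0.659,0.203,0.736,0.331,0.000,0.000,0.000
23,0.729,0.910,-0.401,2.124,2.503,-0.637,0.198,0.743,0.309,0.000,0.000,0.000
24,0.751,0.935,-0.407,2.304,2.523,-0.609,0.193,0.750,0.285,0.000,0.000,0.000
25,0.775,0.961,-0.413,2.494,2.530,-0.575,0.188,0.756,0.260,0.000,0.000,0.000
26,0.801,0.986,-0.418,2.695,2.521,-0.534,0.182,0.762,0.235,0.000,0.000,0.000
27,0.829,1.011,-0.424,2.906,2.495,-0.488,0.177,0.767,0.208,0.000,0.000,0.000
28,0.860,1.036,-0.428,3.127,2.450,-0.436,0.171,0.771,0.180,0.000,0.000,0.000
29,0.892,1.060,-0.432,3.358,2.381,-0.380,0.165,0.775,0.151,0.000,0.000,0.000
30,0.927,1.083,-0.436,3.598,2.288,-0.322,0.159,0.778,0.122,0.000,0.000,0.000
31,0.964,1.106,-0.439,3.845,2.167,-0.262,0.153,0.780,0.091,0.000,0.000,0.000
32,1.004,1.127,-0.441,4.099,2.015,-0.202,0.146,0.781,0.059,0.000,0.000,0.000
33,1.046,1.146,-0.443,4.359,1.830,-0.144,0.140,0.781,0.027,0.000,0.000,0.000
34,1.091,1.163,-0.444,4.621,1.609,-0.090,0.134,0.780,-0.007,0.000,0.000,0.000
35,1.138,1.178,-0.445,4.885,1.350,-0.043,0.127,0.778,-0.041,0.000,0.000,0.000
36,1.189,1.190,-0.445,5.148,1.049,-0.007,0.121,0.775,-0.077,0.000,0.000,0.000
37,1.241,1.199,-0.445,5.410,0.703,0.009,0.114,0.770,-0.113,0.000,0.000,0.000
38,1.297,1.204,-0.445,5.666,0.315,0.012,0.108,0.764,-0.149,0.000,0.000,0.000
39,1.355,1.205,-0.445,5.909,-0.101,0.018,0.102,0.756,-0.187,0.000,0.000,0.000
40,1.415,1.202,-0.444,6.127,-0.513,0.059,0.095,0.747,-0.225,0.000,0.000,0.000
41,1.477,1.194,-0.443,6.334,-0.963,0.086,0.089,0.736,-0.263,0.000,0.000,0.000
42,1.541,1.182,-0.442,6.527,-1.445,0.103,0.083,0.724,-0.302,0.000,0.000,0.000
43,1.608,1.165,-0.441,6.706,-1.954,0.115,0.077,0.710,-0.342,0.000,0.000,0.000
44,1.676,1.143,-0.440,6.869,-2.480,0.131,0.071,0.693,-0.382,0.000,0.000,0.000
45,1.745,1.116,-0.439,7.016,-3.017,0.157,0.065,0.675,-0.422,0.000,0.000,0.000
46,1.816,1.083,-0.437,7.146,-3.553,0.203,0.059,0.654,-0.462,0.000,0.000,0.000
47,1.888,1.045,-0.435,7.261,-4.078,0.278,0.054,0.631,-0.502,0.000,0.000,0.000
48,1.961,1.001,-0.431,7.360,-4.582,0.392,0.048,0.606,-0.542,0.000,0.000,0.000
49,2.035,0.953,-0.427,7.445,-5.051,0.555,0.043,0.578,-0.581,0.000,0.000,0.000
50,2.110,0.901,-0.420,7.517,-5.475,0.775,0.038,0.548,-0.620,0.000,0.000,0.000
51,2.185,0.844,-0.411,7.578,-5.842,1.059,0.033,0.515,-0.657,0.000,0.000,0.000
52,2.261,0.784,-0.399,7.629,-6.140,1.411,0.029,0.480,-0.694,0.000,0.000,0.000
53,2.338,0.721,-0.382,7.672,-6.360,1.830,0.025,0.442,-0.729,0.000,0.000,0.000
54,2.415,0.657,-0.362,7.708,-6.494,2.315,0.021,0.401,-0.761,0.000,0.000,0.000
55,2.492,0.592,-0.336,7.737,-6.539,2.858,0.017,0.358,-0.792,0.000,0.000,0.000
56,2.569,0.527,-0.304,7.760,-6.491,3.448,0.014,0.313,-0.820,0.000,0.000,0.000
57,2.647,0.462,-0.267,7.778,-6.351,4.072,0.011,0.266,-0.845,0.000,0.000,0.000
58,2.725,0.400,-0.223,7.789,-6.121,4.714,0.008,0.217,-0.866,0.000,0.000,0.000
59,2.803,0.340,-0.173,7.790,-5.806,5.357,0.006,0.167,-0.884,0.000,0.000,0.000
60,2.881,0.284,-0.116,7.778,-5.407,5.982,0.004,0.117,-0.897,0.000,0.000,0.000
61,2.958,0.232,-0.053,7.746,-4.931,6.568,0.001,0.066,-0.907,0.000,0.000,0.000
62,3.036,0.186,0.015,7.689,-4.383,7.092,-0.001,0.015,-0.912,0.000,0.000,0.000
63,3.112,0.145,0.088,7.600,-3.774,7.528,-0.004,-0.036,-0.912,0.000,0.000,0.000
64,3.187,0.110,0.165,7.477,-3.124,7.849,-0.008,-0.085,-0.908,0.000,0.000,0.000
65,3.261,0.082,0.245,7.318,-2.454,8.027,-0.012,-0.132,-0.900,0.000,0.000,0.000
66,3.334,0.061,0.325,7.127,-1.797,8.042,-0.018,-0.177,-0.888,0.000,0.000,0.000
67,3.404,0.046,0.405,6.911,-1.181,7.877,-0.025,-0.220,-0.873,0.000,0.000,0.000
68,3.472,0.037,0.482,6.677,-0.634,7.530,-0.034,-0.260,-0.855,0.000,0.000,0.000
69,3.537,0.033,0.555,6.433,-0.177,7.009,-0.045,-0.298,-0.835,0.000,0.000,0.000
70,3.601,0.033,0.622,6.210,0.117,6.293,-0.057,-0.334,-0.814,0.000,0.000,0.000
71,3.662,0.035,0.681,6.004,0.265,5.424,-0.071,-0.367,-0.791,,,
# final tcp position (m): -0.071 -0.367 -0.791


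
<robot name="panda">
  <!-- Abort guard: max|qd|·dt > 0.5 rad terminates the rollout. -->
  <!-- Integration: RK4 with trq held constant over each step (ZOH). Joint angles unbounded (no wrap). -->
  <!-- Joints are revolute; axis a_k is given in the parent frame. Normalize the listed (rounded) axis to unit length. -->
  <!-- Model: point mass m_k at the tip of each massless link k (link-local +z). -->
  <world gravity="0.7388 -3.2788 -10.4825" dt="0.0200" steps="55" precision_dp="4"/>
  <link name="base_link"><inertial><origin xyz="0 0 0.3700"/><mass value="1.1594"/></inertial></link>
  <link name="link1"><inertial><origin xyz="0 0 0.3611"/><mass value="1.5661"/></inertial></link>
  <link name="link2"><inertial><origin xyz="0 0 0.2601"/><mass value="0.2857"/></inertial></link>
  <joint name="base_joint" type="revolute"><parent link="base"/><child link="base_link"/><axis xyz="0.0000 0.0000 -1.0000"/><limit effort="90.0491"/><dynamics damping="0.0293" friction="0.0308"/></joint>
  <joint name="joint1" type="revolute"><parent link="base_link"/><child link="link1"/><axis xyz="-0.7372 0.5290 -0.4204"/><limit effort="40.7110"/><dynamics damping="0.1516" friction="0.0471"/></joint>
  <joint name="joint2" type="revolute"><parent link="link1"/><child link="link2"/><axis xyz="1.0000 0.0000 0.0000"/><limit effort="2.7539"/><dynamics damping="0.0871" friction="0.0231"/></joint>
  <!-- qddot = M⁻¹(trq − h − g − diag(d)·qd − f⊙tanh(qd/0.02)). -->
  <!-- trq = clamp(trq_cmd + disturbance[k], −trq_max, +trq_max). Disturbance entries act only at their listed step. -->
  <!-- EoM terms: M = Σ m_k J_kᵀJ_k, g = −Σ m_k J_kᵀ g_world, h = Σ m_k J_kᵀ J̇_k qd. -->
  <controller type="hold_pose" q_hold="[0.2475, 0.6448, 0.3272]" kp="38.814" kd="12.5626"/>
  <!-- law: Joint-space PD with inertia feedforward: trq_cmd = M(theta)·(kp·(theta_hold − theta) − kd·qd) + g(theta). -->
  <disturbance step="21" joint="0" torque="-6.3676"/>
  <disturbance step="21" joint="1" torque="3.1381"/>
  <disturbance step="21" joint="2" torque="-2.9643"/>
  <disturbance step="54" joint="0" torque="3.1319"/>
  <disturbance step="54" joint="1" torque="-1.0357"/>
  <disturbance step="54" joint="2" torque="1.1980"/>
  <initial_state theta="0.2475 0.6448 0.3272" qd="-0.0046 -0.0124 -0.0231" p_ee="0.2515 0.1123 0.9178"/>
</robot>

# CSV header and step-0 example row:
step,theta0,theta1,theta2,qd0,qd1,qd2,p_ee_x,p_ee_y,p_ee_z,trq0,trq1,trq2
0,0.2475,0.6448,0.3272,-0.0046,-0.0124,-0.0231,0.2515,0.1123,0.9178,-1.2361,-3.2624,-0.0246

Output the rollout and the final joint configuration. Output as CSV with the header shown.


step,theta0,theta1,theta2,qd0,qd1,qd2,p_ee_x,p_ee_y,p_ee_z,trq0,trq1,trq2
1,0.2474,0.6446,0.3270,-0.0040,-0.0059,-0.0033,0.2515,0.1123,0.9178,-1.2398,-3.2721,-0.0269
2,0.2473,0.6445,0.3270,-0.0021,-0.0033,-0.0006,0.2514,0.1123,0.9178,-1.2421,-3.2780,-0.0269
3,0.2473,0.6445,0.3270,-0.0010,-0.0018,0.0000,0.2514,0.1123,0.9178,-1.2434,-3.2818,-0.0267
4,0.2473,0.6445,0.3270,-0.0004,-0.0009,0.0002,0.2514,0.1123,0.9178,-1.2441,-3.2843,-0.0265
5,0.2473,0.6445,0.3270,-0.0000,-0.0003,0.0001,0.2514,0.1123,0.9178,-1.2445,-3.2859,-0.0263
6,0.2473,0.6445,0.3270,0.0001,0.0000,0.0001,0.2514,0.1123,0.9178,-1.2447,-3.2869,-0.0262
7,0.2473,0.6445,0.3270,0.0002,0.0003,0.0000,0.2514,0.1123,0.9178,-1.2449,-3.2877,-0.0261
8,0.2473,0.6445,0.3270,0.0003,0.0004,0.0000,0.2514,0.1123,0.9178,-1.2450,-3.2882,-0.0260
9,0.2473,0.6445,0.3270,0.0003,0.0004,0.0000,0.2514,0.1123,0.9178,-1.2450,-3.2886,-0.0260
10,0.2473,0.6445,0.3270,0.0003,0.0005,-0.0000,0.2514,0.1123,0.9178,-1.2451,-3.2889,-0.0259
11,0.2473,0.6445,0.3270,0.0003,0.0005,-0.0000,0.2514,0.1123,0.9178,-1.2451,-3.2891,-0.0259
12,0.2473,0.6445,0.3270,0.0003,0.0005,-0.0000,0.2514,0.1123,0.9178,-1.2452,-3.2893,-0.0259
13,0.2473,0.6445,0.3270,0.0003,0.0005,-0.0000,0.2514,0.1123,0.9178,-1.2452,-3.2894,-0.0259
14,0.2473,0.6445,0.3270,0.0003,0.0005,-0.0000,0.2514,0.1123,0.9178,-1.2453,-3.2895,-0.0259
15,0.2473,0.6445,0.3270,0.0003,0.0005,-0.0000,0.2514,0.1123,0.9178,-1.2453,-3.2897,-0.0259
16,0.2473,0.6445,0.3270,0.0003,0.0005,-0.0000,0.2514,0.1123,0.9178,-1.2453,-3.2898,-0.0258
17,0.2473,0.6446,0.3270,0.0003,0.0004,-0.0000,0.2514,0.1123,0.9178,-1.2454,-3.2899,-0.0258
18,0.2473,0.6446,0.3270,0.0003,0.0004,-0.0000,0.2514,0.1123,0.9178,-1.2454,-3.2900,-0.0258
19,0.2474,0.6446,0.3270,0.0002,0.0004,-0.0000,0.2514,0.1123,0.9178,-1.2454,-3.2901,-0.0258
20,0.2474,0.6446,0.3270,0.0002,0.0004,-0.0000,0.2514,0.1123,0.9178,-1.2454,-3.2902,-0.0258
21,0.2474,0.6446,0.3270,0.0002,0.0004,0.0000,0.2514,0.1123,0.9178,-7.6131,-0.1522,-2.7539
22,0.2348,0.6452,0.3080,-1.2567,0.0725,-1.8616,0.2527,0.1198,0.9167,0.3935,-4.1052,0.6705
23,0.2129,0.6469,0.2778,-0.9321,0.0894,-1.1865,0.2544,0.1324,0.9145,0.0541,-3.9594,0.5223
24,0.1969,0.6487,0.2588,-0.6703,0.0849,-0.7237,0.2552,0.1411,0.9128,-0.2211,-3.8216,0.4070
25,0.1856,0.6502,0.2476,-0.4603,0.0702,-0.4078,0.2555,0.1469,0.9116,-0.4444,-3.6995,0.3170
26,0.1780,0.6515,0.2416,-0.2927,0.0519,-0.1932,0.2556,0.1504,0.9108,-0.6254,-3.5955,0.2465
27,0.1735,0.6523,0.2392,-0.1603,0.0337,-0.0483,0.2555,0.1523,0.9104,-0.7721,-3.5097,0.1910
28,0.1713,0.6528,0.2391,-0.0526,0.0142,0.0223,0.2554,0.1530,0.9103,-0.8905,-3.4418,0.1517
29,0.1711,0.6529,0.2397,0.0288,-0.0027,0.0430,0.2553,0.1529,0.9103,-0.9806,-3.3951,0.1269
30,0.1722,0.6528,0.2408,0.0784,-0.0110,0.0686,0.2553,0.1524,0.9104,-1.0424,-3.3658,0.1077
31,0.1741,0.6525,0.2424,0.1141,-0.0159,0.0873,0.2553,0.1515,0.9106,-1.0915,-3.3464,0.0924
32,0.1767,0.6522,0.2443,0.1392,-0.0188,0.0996,0.2554,0.1503,0.9108,-1.1304,-3.3335,0.0802
33,0.1796,0.6518,0.2463,0.1559,-0.0205,0.1070,0.2554,0.1490,0.9111,-1.1612,-3.3249,0.0705
34,0.1828,0.6514,0.2485,0.1662,-0.0213,0.1106,0.2555,0.1476,0.9114,-1.1852,-3.3193,0.0628
35,0.1862,0.6509,0.2507,0.1713,-0.0215,0.1116,0.2555,0.1462,0.9116,-1.2038,-3.3159,0.0565
36,0.1896,0.6505,0.2529,0.1724,-0.0213,0.1106,0.2556,0.1447,0.9119,-1.2180,-3.3140,0.0515
37,0.1931,0.6501,0.2551,0.1706,-0.0208,0.1083,0.2557,0.1432,0.9121,-1.2287,-3.3131,0.0474
38,0.1965,0.6497,0.2572,0.1665,-0.0202,0.1051,0.2557,0.1418,0.9124,-1.2366,-3.3128,0.0440
39,0.1997,0.6493,0.2593,0.1608,-0.0194,0.1013,0.2558,0.1404,0.9126,-1.2422,-3.3130,0.0413
40,0.2029,0.6489,0.2613,0.1540,-0.0186,0.0971,0.2559,0.1391,0.9129,-1.2461,-3.3135,0.0390
41,0.2059,0.6485,0.2632,0.1464,-0.0178,0.0927,0.2559,0.1378,0.9131,-1.2485,-3.3140,0.0371
42,0.2087,0.6482,0.2650,0.1384,-0.0170,0.0882,0.2559,0.1366,0.9133,-1.2499,-3.3146,0.0355
43,0.2114,0.6478,0.2667,0.1302,-0.0162,0.0837,0.2559,0.1354,0.9135,-1.2504,-3.3151,0.0341
44,0.2139,0.6475,0.2683,0.1220,-0.0154,0.0793,0.2560,0.1344,0.9137,-1.2502,-3.3156,0.0330
45,0.2163,0.6472,0.2699,0.1138,-0.0147,0.0749,0.2560,0.1334,0.9139,-1.2496,-3.3159,0.0319
46,0.2185,0.6469,0.2713,0.1059,-0.0140,0.0707,0.2560,0.1324,0.9140,-1.2486,-3.3161,0.0310
47,0.2205,0.6467,0.2727,0.0983,-0.0133,0.0667,0.2559,0.1315,0.9142,-1.2474,-3.3163,0.0302
48,0.2224,0.6464,0.2740,0.0910,-0.0127,0.0629,0.2559,0.1307,0.9143,-1.2460,-3.3163,0.0295
49,0.2242,0.6462,0.2752,0.0841,-0.0121,0.0592,0.2559,0.1299,0.9145,-1.2444,-3.3162,0.0288
50,0.2258,0.6459,0.2763,0.0776,-0.0115,0.0558,0.2559,0.1292,0.9146,-1.2428,-3.3160,0.0282
51,0.2273,0.6457,0.2774,0.0714,-0.0110,0.0525,0.2558,0.1285,0.9147,-1.2412,-3.3157,0.0276
52,0.2287,0.6455,0.2784,0.0657,-0.0104,0.0495,0.2558,0.1279,0.9149,-1.2396,-3.3153,0.0271
53,0.2299,0.6453,0.2794,0.0603,-0.0099,0.0467,0.2557,0.1273,0.9150,-1.2381,-3.3149,0.0266
54,0.2311,0.6451,0.2803,0.0553,-0.0095,0.0441,0.2557,0.1268,0.9151,1.8954,-4.3501,1.2240
55,0.2384,0.6449,0.2895,0.6767,-0.0148,0.8589,0.2553,0.1229,0.9157,,,
# final theta (rad): 0.2384 0.6449 0.2895


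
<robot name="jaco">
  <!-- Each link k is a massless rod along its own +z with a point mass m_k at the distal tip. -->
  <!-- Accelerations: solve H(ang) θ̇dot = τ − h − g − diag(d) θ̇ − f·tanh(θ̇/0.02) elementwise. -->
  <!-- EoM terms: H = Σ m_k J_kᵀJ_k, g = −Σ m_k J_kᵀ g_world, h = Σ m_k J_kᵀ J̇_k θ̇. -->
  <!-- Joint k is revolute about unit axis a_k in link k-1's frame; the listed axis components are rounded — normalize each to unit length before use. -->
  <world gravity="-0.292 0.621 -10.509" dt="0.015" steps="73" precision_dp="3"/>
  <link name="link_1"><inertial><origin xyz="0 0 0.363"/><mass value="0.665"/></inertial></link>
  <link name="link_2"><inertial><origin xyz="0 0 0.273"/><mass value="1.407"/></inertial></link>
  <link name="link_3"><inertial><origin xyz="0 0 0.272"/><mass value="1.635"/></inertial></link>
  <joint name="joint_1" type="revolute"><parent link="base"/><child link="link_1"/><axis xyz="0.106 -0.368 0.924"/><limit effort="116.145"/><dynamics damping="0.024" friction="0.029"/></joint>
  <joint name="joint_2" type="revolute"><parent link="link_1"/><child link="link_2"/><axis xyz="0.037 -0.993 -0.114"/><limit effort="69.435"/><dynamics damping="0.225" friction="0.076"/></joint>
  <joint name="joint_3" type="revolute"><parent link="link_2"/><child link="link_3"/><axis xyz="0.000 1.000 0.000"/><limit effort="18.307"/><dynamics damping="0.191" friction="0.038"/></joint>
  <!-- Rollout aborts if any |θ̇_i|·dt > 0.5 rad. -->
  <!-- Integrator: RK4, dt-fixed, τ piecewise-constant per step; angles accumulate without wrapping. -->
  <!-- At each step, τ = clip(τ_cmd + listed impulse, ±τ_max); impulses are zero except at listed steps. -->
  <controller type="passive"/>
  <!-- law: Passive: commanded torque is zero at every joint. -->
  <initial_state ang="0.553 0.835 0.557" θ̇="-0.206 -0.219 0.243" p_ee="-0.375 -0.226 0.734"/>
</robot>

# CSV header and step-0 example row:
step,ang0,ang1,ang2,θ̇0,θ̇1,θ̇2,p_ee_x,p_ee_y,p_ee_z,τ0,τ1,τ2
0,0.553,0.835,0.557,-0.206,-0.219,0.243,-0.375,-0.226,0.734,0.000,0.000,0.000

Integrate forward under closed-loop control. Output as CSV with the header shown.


step,ang0,ang1,ang2,θ̇0,θ̇1,θ̇2,p_ee_x,p_ee_y,p_ee_z,τ0,τ1,τ2
1,0.549,0.836,0.567,-0.286,0.400,1.013,-0.373,-0.223,0.735,0.000,0.000,0.000
2,0.544,0.847,0.587,-0.358,0.968,1.679,-0.371,-0.221,0.735,0.000,0.000,0.000
3,0.539,0.865,0.616,-0.418,1.490,2.250,-0.371,-0.219,0.733,0.000,0.000,0.000
4,0.532,0.891,0.654,-0.464,1.971,2.733,-0.370,-0.217,0.729,0.000,0.000,0.000
5,0.525,0.924,0.698,-0.496,2.414,3.135,-0.371,-0.215,0.723,0.000,0.000,0.000
6,0.517,0.964,0.748,-0.511,2.825,3.462,-0.372,-0.213,0.716,0.000,0.000,0.000
7,0.509,1.009,0.802,-0.511,3.209,3.719,-0.373,-0.211,0.707,0.000,0.000,0.000
8,0.502,1.060,0.859,-0.496,3.571,3.908,-0.375,-0.210,0.695,0.000,0.000,0.000
9,0.495,1.116,0.919,-0.465,3.913,4.031,-0.378,-0.209,0.682,0.000,0.000,0.000
10,0.488,1.177,0.979,-0.420,4.241,4.089,-0.381,-0.208,0.667,0.000,0.000,0.000
11,0.482,1.243,1.041,-0.360,4.556,4.079,-0.385,-0.208,0.650,0.000,0.000,0.000
12,0.477,1.314,1.101,-0.286,4.859,3.997,-0.389,-0.208,0.631,0.000,0.000,0.000
13,0.474,1.389,1.160,-0.198,5.150,3.838,-0.393,-0.208,0.609,0.000,0.000,0.000
14,0.471,1.468,1.216,-0.095,5.427,3.596,-0.398,-0.208,0.585,0.000,0.000,0.000
15,0.471,1.551,1.268,0.022,5.685,3.260,-0.403,-0.209,0.559,0.000,0.000,0.000
16,0.472,1.638,1.314,0.153,5.917,2.822,-0.409,-0.211,0.530,0.000,0.000,0.000
17,0.476,1.729,1.352,0.298,6.110,2.270,-0.414,-0.213,0.499,0.000,0.000,0.000
18,0.481,1.822,1.381,0.459,6.248,1.593,-0.420,-0.215,0.465,0.000,0.000,0.000
19,0.489,1.916,1.399,0.634,6.312,0.781,-0.425,-0.218,0.429,0.000,0.000,0.000
20,0.500,2.010,1.404,0.824,6.279,-0.174,-0.430,-0.221,0.389,0.000,0.000,0.000
21,0.514,2.104,1.393,1.029,6.129,-1.268,-0.434,-0.224,0.345,0.000,0.000,0.000
22,0.531,2.194,1.365,1.250,5.833,-2.519,-0.436,-0.227,0.299,0.000,0.000,0.000
23,0.552,2.278,1.317,1.490,5.372,-3.930,-0.436,-0.229,0.249,0.000,0.000,0.000
24,0.576,2.354,1.246,1.757,4.735,-5.500,-0.434,-0.231,0.195,0.000,0.000,0.000
25,0.605,2.419,1.151,2.067,3.920,-7.231,-0.427,-0.231,0.139,0.000,0.000,0.000
26,0.638,2.471,1.028,2.440,2.939,-9.121,-0.416,-0.229,0.080,0.000,0.000,0.000
27,0.678,2.506,0.877,2.913,1.824,-11.155,-0.399,-0.224,0.021,0.000,0.000,0.000
28,0.727,2.525,0.693,3.541,0.650,-13.240,-0.375,-0.216,-0.038,0.000,0.000,0.000
29,0.786,2.527,0.481,4.409,-0.389,-15.023,-0.343,-0.204,-0.093,0.000,0.000,0.000
30,0.861,2.516,0.249,5.644,-0.874,-15.619,-0.301,-0.188,-0.139,0.000,0.000,0.000
31,0.958,2.505,0.023,7.366,-0.430,-14.137,-0.253,-0.168,-0.174,0.000,0.000,0.000
32,1.084,2.506,-0.167,9.638,0.631,-11.092,-0.200,-0.148,-0.197,0.000,0.000,0.000
33,1.249,2.523,-0.309,12.428,1.573,-7.857,-0.147,-0.127,-0.210,0.000,0.000,0.000
34,1.459,2.550,-0.407,15.455,1.872,-5.339,-0.098,-0.107,-0.216,0.000,0.000,0.000
35,1.711,2.575,-0.475,17.974,1.265,-3.984,-0.055,-0.088,-0.218,0.000,0.000,0.000
36,1.990,2.584,-0.532,18.950,-0.215,-3.846,-0.017,-0.073,-0.217,0.000,0.000,0.000
37,2.269,2.566,-0.594,17.914,-2.126,-4.357,0.019,-0.062,-0.213,0.000,0.000,0.000
38,2.520,2.521,-0.662,15.486,-3.849,-4.646,0.055,-0.054,-0.207,0.000,0.000,0.000
39,2.732,2.454,-0.729,12.700,-4.989,-4.177,0.094,-0.046,-0.198,0.000,0.000,0.000
40,2.903,2.375,-0.784,10.210,-5.497,-2.967,0.136,-0.037,-0.187,0.000,0.000,0.000
41,3.040,2.292,-0.816,8.210,-5.490,-1.269,0.180,-0.025,-0.173,0.000,0.000,0.000
42,3.151,2.212,-0.820,6.664,-5.103,0.672,0.225,-0.011,-0.157,0.000,0.000,0.000
43,3.242,2.140,-0.795,5.480,-4.451,2.673,0.271,0.005,-0.139,0.000,0.000,0.000
44,3.317,2.079,-0.740,4.573,-3.618,4.647,0.316,0.022,-0.118,0.000,0.000,0.000
45,3.380,2.032,-0.656,3.878,-2.689,6.507,0.360,0.039,-0.095,0.000,0.000,0.000
46,3.434,1.998,-0.546,3.350,-1.758,8.154,0.402,0.055,-0.068,0.000,0.000,0.000
47,3.482,1.978,-0.414,2.957,-0.938,9.431,0.441,0.070,-0.039,0.000,0.000,0.000
48,3.524,1.969,-0.266,2.673,-0.360,10.123,0.475,0.082,-0.006,0.000,0.000,0.000
49,3.562,1.966,-0.114,2.470,-0.121,10.054,0.503,0.092,0.030,0.000,0.000,0.000
50,3.598,1.964,0.032,2.318,-0.199,9.287,0.525,0.099,0.067,0.000,0.000,0.000
51,3.632,1.959,0.163,2.189,-0.451,8.136,0.541,0.103,0.104,0.000,0.000,0.000
52,3.664,1.950,0.276,2.069,-0.727,6.924,0.552,0.106,0.140,0.000,0.000,0.000
53,3.694,1.938,0.371,1.949,-0.939,5.836,0.559,0.107,0.174,0.000,0.000,0.000
54,3.722,1.922,0.452,1.825,-1.058,4.934,0.563,0.108,0.205,0.000,0.000,0.000
55,3.749,1.906,0.520,1.698,-1.083,4.217,0.565,0.107,0.233,0.000,0.000,0.000
56,3.773,1.890,0.579,1.566,-1.025,3.664,0.565,0.107,0.258,0.000,0.000,0.000
57,3.796,1.876,0.631,1.428,-0.896,3.248,0.564,0.106,0.281,0.000,0.000,0.000
58,3.816,1.864,0.677,1.285,-0.709,2.944,0.562,0.105,0.300,0.000,0.000,0.000
59,3.834,1.855,0.719,1.136,-0.478,2.727,0.559,0.104,0.316,0.000,0.000,0.000
60,3.850,1.850,0.759,0.982,-0.211,2.578,0.556,0.104,0.330,0.000,0.000,0.000
61,3.864,1.849,0.797,0.824,0.080,2.473,0.552,0.103,0.341,0.000,0.000,0.000
62,3.875,1.852,0.833,0.662,0.380,2.383,0.548,0.102,0.349,0.000,0.000,0.000
63,3.883,1.860,0.869,0.497,0.693,2.314,0.544,0.102,0.354,0.000,0.000,0.000
64,3.890,1.873,0.903,0.329,1.013,2.253,0.539,0.101,0.357,0.000,0.000,0.000
65,3.893,1.891,0.936,0.160,1.335,2.187,0.535,0.101,0.357,0.000,0.000,0.000
66,3.894,1.913,0.968,-0.010,1.654,2.105,0.530,0.101,0.355,0.000,0.000,0.000
67,3.893,1.940,0.999,-0.178,1.966,1.997,0.526,0.102,0.349,0.000,0.000,0.000
68,3.889,1.972,1.028,-0.346,2.266,1.853,0.521,0.103,0.342,0.000,0.000,0.000
69,3.883,2.008,1.055,-0.513,2.550,1.665,0.516,0.104,0.332,0.000,0.000,0.000
70,3.874,2.048,1.078,-0.679,2.811,1.424,0.511,0.105,0.319,0.000,0.000,0.000
71,3.862,2.092,1.097,-0.843,3.044,1.122,0.507,0.106,0.304,0.000,0.000,0.000
72,3.848,2.139,1.111,-1.006,3.242,0.752,0.501,0.108,0.286,0.000,0.000,0.000
73,3.832,2.189,1.119,-1.169,3.397,0.306,0.496,0.110,0.266,,,
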